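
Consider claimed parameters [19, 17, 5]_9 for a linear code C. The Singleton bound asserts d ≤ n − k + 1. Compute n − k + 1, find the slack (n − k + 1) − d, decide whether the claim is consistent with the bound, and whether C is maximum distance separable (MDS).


Singleton RHS = n − k + 1 = 3, slack = -2, bound violated (no such code; not MDS).

Singleton bound: d ≤ n − k + 1.
Here n = 19, k = 17, so n − k + 1 = 3.
Given d = 5, check d ≤ 3: NO.
Slack = (n − k + 1) − d = -2.
The slack is negative: d = 5 exceeds n − k + 1 = 3 by 2, so the Singleton bound is violated and no linear [19, 17, 5]_9 code can exist. In particular it is not MDS (MDS requires d = n − k + 1 exactly).
Description: the claimed parameters are [19, 17, 5]_9; such a code would be impossible (violates the Singleton bound).


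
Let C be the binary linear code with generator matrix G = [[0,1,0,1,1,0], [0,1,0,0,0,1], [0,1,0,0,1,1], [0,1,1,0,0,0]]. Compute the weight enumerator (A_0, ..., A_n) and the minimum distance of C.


Weight distribution: A_0 = 1, A_1 = 1, A_2 = 6, A_3 = 6, A_4 = 1, A_5 = 1. Minimum distance d = 1.

Enumerate all 2^4 = 16 messages m ∈ F_2^4.
For each, compute codeword c = mG in F_2^6, then tally its weight.
  m = 0000 → c = 000000, weight = 0.
  m = 1000 → c = 010110, weight = 3.
  m = 0100 → c = 010001, weight = 2.
  m = 1100 → c = 000111, weight = 3.
  m = 0010 → c = 010011, weight = 3.
  m = 1010 → c = 000101, weight = 2.
  m = 0110 → c = 000010, weight = 1.
  m = 1110 → c = 010100, weight = 2.
  m = 0001 → c = 011000, weight = 2.
  m = 1001 → c = 001110, weight = 3.
  m = 0101 → c = 001001, weight = 2.
  m = 1101 → c = 011111, weight = 5.
  m = 0011 → c = 001011, weight = 3.
  m = 1011 → c = 011101, weight = 4.
  m = 0111 → c = 011010, weight = 3.
  m = 1111 → c = 001100, weight = 2.
Tally weights:
  weight 0: 1 codewords.
  weight 1: 1 codewords.
  weight 2: 6 codewords.
  weight 3: 6 codewords.
  weight 4: 1 codewords.
  weight 5: 1 codewords.
Minimum distance d = smallest w > 0 with A_w > 0 = 1.
Sanity: Σ A_w = 16 = 2^4 = 16 ✓.


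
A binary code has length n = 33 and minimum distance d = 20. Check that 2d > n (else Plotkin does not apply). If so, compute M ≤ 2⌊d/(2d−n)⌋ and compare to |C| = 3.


Plotkin bound M ≤ 4; given |C| = 3 ≤ bound (satisfied).

Check applicability: 2d = 40, n = 33.
2d − n = 7 > 0, so Plotkin applies.
Compute d/(2d−n) = 20/7 ≈ 2.8571.
⌊d/(2d−n)⌋ = 2.
Plotkin bound: M ≤ 2·2 = 4.
Given |C| = 3, check: satisfied.
This |C| is below the Plotkin bound.


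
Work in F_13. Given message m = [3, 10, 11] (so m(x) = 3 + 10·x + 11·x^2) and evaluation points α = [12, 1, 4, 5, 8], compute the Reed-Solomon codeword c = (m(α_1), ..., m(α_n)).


c = [4, 11, 11, 3, 7]

Message polynomial: m(x) = 3 + 10·x + 11·x^2 (mod 13).
For each evaluation point α_i, compute m(α_i) mod 13:
  α_1 = 12: Horner steps 11 → 12 → 4, so m(12) = 4.
  α_2 = 1: Horner steps 11 → 8 → 11, so m(1) = 11.
  α_3 = 4: Horner steps 11 → 2 → 11, so m(4) = 11.
  α_4 = 5: Horner steps 11 → 0 → 3, so m(5) = 3.
  α_5 = 8: Horner steps 11 → 7 → 7, so m(8) = 7.
Codeword c = [4, 11, 11, 3, 7] ∈ F_13^5.


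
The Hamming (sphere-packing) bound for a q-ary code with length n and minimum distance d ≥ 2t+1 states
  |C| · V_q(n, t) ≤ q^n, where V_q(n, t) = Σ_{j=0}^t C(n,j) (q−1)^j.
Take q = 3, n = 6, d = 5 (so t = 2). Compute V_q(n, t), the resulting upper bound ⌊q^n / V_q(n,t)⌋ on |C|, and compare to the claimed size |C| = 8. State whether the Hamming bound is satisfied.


V_q(n, t) = 73, q^n = 729, Hamming bound = 9, |C| = 8 ≤ bound (satisfied).

Step 1: Compute V_q(n, t) = Σ_{j=0}^2 C(n, j) (q−1)^j.
  j = 0: C(6,0)·(2)^0 = 1·1 = 1.
  j = 1: C(6,1)·(2)^1 = 6·2 = 12.
  j = 2: C(6,2)·(2)^2 = 15·4 = 60.
  V_q(n, t) = 1 + 12 + 60 = 73.
Step 2: q^n = 3^6 = 729.
Step 3: Hamming bound ⌊q^n / V_q(n,t)⌋ = ⌊729/73⌋ = 9.
Step 4: Compare |C| = 8 to 9: satisfied.
The claimed |C| lies below the Hamming bound.


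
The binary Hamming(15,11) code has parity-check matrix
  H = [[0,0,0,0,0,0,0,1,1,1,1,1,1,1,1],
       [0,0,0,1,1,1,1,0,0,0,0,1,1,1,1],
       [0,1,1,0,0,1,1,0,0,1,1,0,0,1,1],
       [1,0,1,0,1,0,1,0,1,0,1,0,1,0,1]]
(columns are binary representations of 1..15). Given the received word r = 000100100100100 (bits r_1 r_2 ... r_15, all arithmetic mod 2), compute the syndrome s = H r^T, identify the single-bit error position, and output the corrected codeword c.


s = (0, 1, 0, 0)^T, error position = 4, corrected codeword c = 000000100100100

Compute s = H r^T mod 2 one row at a time:
  s_1 = 0 + 0 + 1 + 0 + 0 + 1 + 0 + 0 = 2 ≡ 0 (mod 2).
  s_2 = 1 + 0 + 0 + 1 + 0 + 1 + 0 + 0 = 3 ≡ 1 (mod 2).
  s_3 = 0 + 0 + 0 + 1 + 1 + 0 + 0 + 0 = 2 ≡ 0 (mod 2).
  s_4 = 0 + 0 + 0 + 1 + 0 + 0 + 1 + 0 = 2 ≡ 0 (mod 2).
s = (0, 1, 0, 0)^T — this equals column 4 of H (binary 0100), so error is at position 4.
Correct: flip bit 4 of r = 000100100100100 to get c = 000000100100100.


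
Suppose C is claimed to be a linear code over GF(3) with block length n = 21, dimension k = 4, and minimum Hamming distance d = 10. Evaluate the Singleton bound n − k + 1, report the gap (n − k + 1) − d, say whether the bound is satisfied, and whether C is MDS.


Singleton RHS = n − k + 1 = 18, slack = 8, bound satisfied, not MDS.

Singleton bound: d ≤ n − k + 1.
Here n = 21, k = 4, so n − k + 1 = 18.
Given d = 10, check d ≤ 18: YES.
Slack = (n − k + 1) − d = 8.
The code is NOT MDS (slack = 8 > 0).
Description: the claimed parameters are [21, 4, 10]_3; such a code would be non-MDS.


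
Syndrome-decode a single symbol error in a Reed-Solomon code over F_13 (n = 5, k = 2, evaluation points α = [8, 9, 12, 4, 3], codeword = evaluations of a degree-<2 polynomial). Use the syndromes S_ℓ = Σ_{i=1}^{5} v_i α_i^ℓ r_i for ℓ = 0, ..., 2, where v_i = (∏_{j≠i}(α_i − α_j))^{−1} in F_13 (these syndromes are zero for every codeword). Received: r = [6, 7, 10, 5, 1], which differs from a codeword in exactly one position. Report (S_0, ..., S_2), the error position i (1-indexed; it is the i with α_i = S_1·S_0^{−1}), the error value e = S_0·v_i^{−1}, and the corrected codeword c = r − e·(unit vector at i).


S = (9, 10, 1), error at position 4, error magnitude e = 3, c = [6, 7, 10, 2, 1].

Step 1: column multipliers v_i = (∏_{j≠i}(α_i − α_j))^{−1} mod 13.
  i = 1 (α = 8): (8−9)(8−12)(8−4)(8−3) = (−1)·(−4)·4·5 = 80 ≡ 2, so v_1 = 2^{−1} = 7 (mod 13).
  i = 2 (α = 9): (9−8)(9−12)(9−4)(9−3) = 1·(−3)·5·6 = −90 ≡ 1, so v_2 = 1^{−1} = 1 (mod 13).
  i = 3 (α = 12): (12−8)(12−9)(12−4)(12−3) = 4·3·8·9 = 864 ≡ 6, so v_3 = 6^{−1} = 11 (mod 13).
  i = 4 (α = 4): (4−8)(4−9)(4−12)(4−3) = (−4)·(−5)·(−8)·1 = −160 ≡ 9, so v_4 = 9^{−1} = 3 (mod 13).
  i = 5 (α = 3): (3−8)(3−9)(3−12)(3−4) = (−5)·(−6)·(−9)·(−1) = 270 ≡ 10, so v_5 = 10^{−1} = 4 (mod 13).
  v = [7, 1, 11, 3, 4].
Step 2: syndromes of r = [6, 7, 10, 5, 1] (all sums mod 13).
  S_0 = Σ v_i r_i = 7·6 + 1·7 + 11·10 + 3·5 + 4·1 = 178 ≡ 9.
  S_1 = Σ v_i α_i r_i = 7·8·6 + 1·9·7 + 11·12·10 + 3·4·5 + 4·3·1 = 1791 ≡ 10.
  α_i^2 mod 13 = [12, 3, 1, 3, 9].
  S_2 = Σ v_i α_i^2 r_i = 7·12·6 + 1·3·7 + 11·1·10 + 3·3·5 + 4·9·1 = 716 ≡ 1.
  S = (9, 10, 1) ≠ 0, so r is not a codeword (an error is present).
Step 3: locate the error. For a single error e at position i, S_ℓ = v_i·e·α_i^ℓ, so α_err = S_1/S_0.
  S_0^{−1} = 9^{−1} = 3 (mod 13), so α_err = 10·3 = 30 ≡ 4 = α_4. Error position i = 4.
  Consistency check: S_2/S_1 = 1·4 = 4 ≡ 4 = α_err ✓ (single-error assumption holds).
Step 4: error magnitude e = S_0/v_4 = S_0·∏_{j≠4}(α_4 − α_j) = 9·9 = 81 ≡ 3 (mod 13).
Step 5: correct position 4: c_4 = r_4 − e = 5 − 3 ≡ 2 (mod 13). Hence c = [6, 7, 10, 2, 1].
  Check: interpolating c through the α_i gives m(x) = 11 + 1·x (degree < 2) with m(α_i) = c_i for every i, so c is indeed a codeword.


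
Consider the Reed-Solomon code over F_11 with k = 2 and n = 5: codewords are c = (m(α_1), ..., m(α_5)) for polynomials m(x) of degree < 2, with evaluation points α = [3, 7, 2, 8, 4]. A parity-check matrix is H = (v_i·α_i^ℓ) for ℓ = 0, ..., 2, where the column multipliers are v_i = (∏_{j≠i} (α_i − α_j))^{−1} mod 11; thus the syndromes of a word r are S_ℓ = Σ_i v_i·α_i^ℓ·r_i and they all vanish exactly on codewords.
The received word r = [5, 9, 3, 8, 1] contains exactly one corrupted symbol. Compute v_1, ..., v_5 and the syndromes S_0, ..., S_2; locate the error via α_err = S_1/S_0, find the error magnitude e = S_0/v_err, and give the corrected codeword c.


S = (7, 10, 8), error at position 1, error magnitude e = 3, c = [2, 9, 3, 8, 1].

Step 1: column multipliers v_i = (∏_{j≠i}(α_i − α_j))^{−1} mod 11.
  i = 1 (α = 3): (3−7)(3−2)(3−8)(3−4) = (−4)·1·(−5)·(−1) = −20 ≡ 2, so v_1 = 2^{−1} = 6 (mod 11).
  i = 2 (α = 7): (7−3)(7−2)(7−8)(7−4) = 4·5·(−1)·3 = −60 ≡ 6, so v_2 = 6^{−1} = 2 (mod 11).
  i = 3 (α = 2): (2−3)(2−7)(2−8)(2−4) = (−1)·(−5)·(−6)·(−2) = 60 ≡ 5, so v_3 = 5^{−1} = 9 (mod 11).
  i = 4 (α = 8): (8−3)(8−7)(8−2)(8−4) = 5·1·6·4 = 120 ≡ 10, so v_4 = 10^{−1} = 10 (mod 11).
  i = 5 (α = 4): (4−3)(4−7)(4−2)(4−8) = 1·(−3)·2·(−4) = 24 ≡ 2, so v_5 = 2^{−1} = 6 (mod 11).
  v = [6, 2, 9, 10, 6].
Step 2: syndromes of r = [5, 9, 3, 8, 1] (all sums mod 11).
  S_0 = Σ v_i r_i = 6·5 + 2·9 + 9·3 + 10·8 + 6·1 = 161 ≡ 7.
  S_1 = Σ v_i α_i r_i = 6·3·5 + 2·7·9 + 9·2·3 + 10·8·8 + 6·4·1 = 934 ≡ 10.
  α_i^2 mod 11 = [9, 5, 4, 9, 5].
  S_2 = Σ v_i α_i^2 r_i = 6·9·5 + 2·5·9 + 9·4·3 + 10·9·8 + 6·5·1 = 1218 ≡ 8.
  S = (7, 10, 8) ≠ 0, so r is not a codeword (an error is present).
Step 3: locate the error. For a single error e at position i, S_ℓ = v_i·e·α_i^ℓ, so α_err = S_1/S_0.
  S_0^{−1} = 7^{−1} = 8 (mod 11), so α_err = 10·8 = 80 ≡ 3 = α_1. Error position i = 1.
  Consistency check: S_2/S_1 = 8·10 = 80 ≡ 3 = α_err ✓ (single-error assumption holds).
Step 4: error magnitude e = S_0/v_1 = S_0·∏_{j≠1}(α_1 − α_j) = 7·2 = 14 ≡ 3 (mod 11).
Step 5: correct position 1: c_1 = r_1 − e = 5 − 3 ≡ 2 (mod 11). Hence c = [2, 9, 3, 8, 1].
  Check: interpolating c through the α_i gives m(x) = 5 + 10·x (degree < 2) with m(α_i) = c_i for every i, so c is indeed a codeword.


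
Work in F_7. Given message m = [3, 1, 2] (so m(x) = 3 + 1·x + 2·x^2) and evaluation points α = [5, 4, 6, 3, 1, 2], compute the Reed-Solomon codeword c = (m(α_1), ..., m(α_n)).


c = [2, 4, 4, 3, 6, 6]

Message polynomial: m(x) = 3 + 1·x + 2·x^2 (mod 7).
For each evaluation point α_i, compute m(α_i) mod 7:
  α_1 = 5: Horner steps 2 → 4 → 2, so m(5) = 2.
  α_2 = 4: Horner steps 2 → 2 → 4, so m(4) = 4.
  α_3 = 6: Horner steps 2 → 6 → 4, so m(6) = 4.
  α_4 = 3: Horner steps 2 → 0 → 3, so m(3) = 3.
  α_5 = 1: Horner steps 2 → 3 → 6, so m(1) = 6.
  α_6 = 2: Horner steps 2 → 5 → 6, so m(2) = 6.
Codeword c = [2, 4, 4, 3, 6, 6] ∈ F_7^6.


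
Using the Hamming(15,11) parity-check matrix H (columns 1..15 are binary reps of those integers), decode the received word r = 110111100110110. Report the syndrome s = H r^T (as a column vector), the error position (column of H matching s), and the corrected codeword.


s = (0, 0, 0, 1)^T, error position = 1, corrected codeword c = 010111100110110

Compute s = H r^T mod 2 one row at a time:
  s_1 = 0 + 0 + 1 + 1 + 0 + 1 + 1 + 0 = 4 ≡ 0 (mod 2).
  s_2 = 1 + 1 + 1 + 1 + 0 + 1 + 1 + 0 = 6 ≡ 0 (mod 2).
  s_3 = 1 + 0 + 1 + 1 + 1 + 1 + 1 + 0 = 6 ≡ 0 (mod 2).
  s_4 = 1 + 0 + 1 + 1 + 0 + 1 + 1 + 0 = 5 ≡ 1 (mod 2).
s = (0, 0, 0, 1)^T — this equals column 1 of H (binary 0001), so error is at position 1.
Correct: flip bit 1 of r = 110111100110110 to get c = 010111100110110.


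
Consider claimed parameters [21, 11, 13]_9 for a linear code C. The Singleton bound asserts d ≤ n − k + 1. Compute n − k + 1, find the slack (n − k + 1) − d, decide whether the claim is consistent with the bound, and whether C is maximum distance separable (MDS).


Singleton RHS = n − k + 1 = 11, slack = -2, bound violated (no such code; not MDS).

Singleton bound: d ≤ n − k + 1.
Here n = 21, k = 11, so n − k + 1 = 11.
Given d = 13, check d ≤ 11: NO.
Slack = (n − k + 1) − d = -2.
The slack is negative: d = 13 exceeds n − k + 1 = 11 by 2, so the Singleton bound is violated and no linear [21, 11, 13]_9 code can exist. In particular it is not MDS (MDS requires d = n − k + 1 exactly).
Description: the claimed parameters are [21, 11, 13]_9; such a code would be impossible (violates the Singleton bound).


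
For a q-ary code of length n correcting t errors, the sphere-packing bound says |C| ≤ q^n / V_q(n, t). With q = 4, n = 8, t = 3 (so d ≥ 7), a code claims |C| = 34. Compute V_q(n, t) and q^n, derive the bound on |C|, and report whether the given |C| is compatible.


V_q(n, t) = 1789, q^n = 65536, Hamming bound = 36, |C| = 34 ≤ bound (satisfied).

Step 1: Compute V_q(n, t) = Σ_{j=0}^3 C(n, j) (q−1)^j.
  j = 0: C(8,0)·(3)^0 = 1·1 = 1.
  j = 1: C(8,1)·(3)^1 = 8·3 = 24.
  j = 2: C(8,2)·(3)^2 = 28·9 = 252.
  j = 3: C(8,3)·(3)^3 = 56·27 = 1512.
  V_q(n, t) = 1 + 24 + 252 + 1512 = 1789.
Step 2: q^n = 4^8 = 65536.
Step 3: Hamming bound ⌊q^n / V_q(n,t)⌋ = ⌊65536/1789⌋ = 36.
Step 4: Compare |C| = 34 to 36: satisfied.
The claimed |C| lies below the Hamming bound.


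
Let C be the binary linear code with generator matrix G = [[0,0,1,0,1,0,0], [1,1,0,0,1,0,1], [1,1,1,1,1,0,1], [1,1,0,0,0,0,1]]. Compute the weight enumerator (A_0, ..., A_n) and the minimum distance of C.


Weight distribution: A_0 = 1, A_1 = 3, A_2 = 3, A_3 = 2, A_4 = 3, A_5 = 3, A_6 = 1. Minimum distance d = 1.

Enumerate all 2^4 = 16 messages m ∈ F_2^4.
For each, compute codeword c = mG in F_2^7, then tally its weight.
  m = 0000 → c = 0000000, weight = 0.
  m = 1000 → c = 0010100, weight = 2.
  m = 0100 → c = 1100101, weight = 4.
  m = 1100 → c = 1110001, weight = 4.
  m = 0010 → c = 1111101, weight = 6.
  m = 1010 → c = 1101001, weight = 4.
  m = 0110 → c = 0011000, weight = 2.
  m = 1110 → c = 0001100, weight = 2.
  m = 0001 → c = 1100001, weight = 3.
  m = 1001 → c = 1110101, weight = 5.
  m = 0101 → c = 0000100, weight = 1.
  m = 1101 → c = 0010000, weight = 1.
  m = 0011 → c = 0011100, weight = 3.
  m = 1011 → c = 0001000, weight = 1.
  m = 0111 → c = 1111001, weight = 5.
  m = 1111 → c = 1101101, weight = 5.
Tally weights:
  weight 0: 1 codewords.
  weight 1: 3 codewords.
  weight 2: 3 codewords.
  weight 3: 2 codewords.
  weight 4: 3 codewords.
  weight 5: 3 codewords.
  weight 6: 1 codewords.
Minimum distance d = smallest w > 0 with A_w > 0 = 1.
Sanity: Σ A_w = 16 = 2^4 = 16 ✓.


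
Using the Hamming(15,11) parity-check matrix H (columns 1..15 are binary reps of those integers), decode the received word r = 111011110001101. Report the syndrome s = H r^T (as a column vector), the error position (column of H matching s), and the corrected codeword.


s = (0, 0, 1, 0)^T, error position = 2, corrected codeword c = 101011110001101

Compute s = H r^T mod 2 one row at a time:
  s_1 = 1 + 0 + 0 + 0 + 1 + 1 + 0 + 1 = 4 ≡ 0 (mod 2).
  s_2 = 0 + 1 + 1 + 1 + 1 + 1 + 0 + 1 = 6 ≡ 0 (mod 2).
  s_3 = 1 + 1 + 1 + 1 + 0 + 0 + 0 + 1 = 5 ≡ 1 (mod 2).
  s_4 = 1 + 1 + 1 + 1 + 0 + 0 + 1 + 1 = 6 ≡ 0 (mod 2).
s = (0, 0, 1, 0)^T — this equals column 2 of H (binary 0010), so error is at position 2.
Correct: flip bit 2 of r = 111011110001101 to get c = 101011110001101.


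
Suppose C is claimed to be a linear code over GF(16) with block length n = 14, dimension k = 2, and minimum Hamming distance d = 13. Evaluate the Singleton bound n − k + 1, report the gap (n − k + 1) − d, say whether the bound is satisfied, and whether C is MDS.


Singleton RHS = n − k + 1 = 13, slack = 0, bound satisfied, MDS.

Singleton bound: d ≤ n − k + 1.
Here n = 14, k = 2, so n − k + 1 = 13.
Given d = 13, check d ≤ 13: YES.
Slack = (n − k + 1) − d = 0.
The code is MDS (slack = 0).
Description: the claimed parameters are [14, 2, 13]_16; such a code would be MDS (meets Singleton bound).


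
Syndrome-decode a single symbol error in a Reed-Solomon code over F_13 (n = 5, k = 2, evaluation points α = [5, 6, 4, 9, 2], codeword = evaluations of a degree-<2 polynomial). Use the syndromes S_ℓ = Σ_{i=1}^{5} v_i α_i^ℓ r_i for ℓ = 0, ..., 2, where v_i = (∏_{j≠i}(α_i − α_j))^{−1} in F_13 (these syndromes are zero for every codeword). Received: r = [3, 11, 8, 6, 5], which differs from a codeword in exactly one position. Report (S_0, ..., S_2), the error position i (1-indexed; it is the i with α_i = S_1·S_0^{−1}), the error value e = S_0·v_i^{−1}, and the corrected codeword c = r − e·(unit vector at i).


S = (9, 3, 1), error at position 4, error magnitude e = 10, c = [3, 11, 8, 9, 5].

Step 1: column multipliers v_i = (∏_{j≠i}(α_i − α_j))^{−1} mod 13.
  i = 1 (α = 5): (5−6)(5−4)(5−9)(5−2) = (−1)·1·(−4)·3 = 12 ≡ 12, so v_1 = 12^{−1} = 12 (mod 13).
  i = 2 (α = 6): (6−5)(6−4)(6−9)(6−2) = 1·2·(−3)·4 = −24 ≡ 2, so v_2 = 2^{−1} = 7 (mod 13).
  i = 3 (α = 4): (4−5)(4−6)(4−9)(4−2) = (−1)·(−2)·(−5)·2 = −20 ≡ 6, so v_3 = 6^{−1} = 11 (mod 13).
  i = 4 (α = 9): (9−5)(9−6)(9−4)(9−2) = 4·3·5·7 = 420 ≡ 4, so v_4 = 4^{−1} = 10 (mod 13).
  i = 5 (α = 2): (2−5)(2−6)(2−4)(2−9) = (−3)·(−4)·(−2)·(−7) = 168 ≡ 12, so v_5 = 12^{−1} = 12 (mod 13).
  v = [12, 7, 11, 10, 12].
Step 2: syndromes of r = [3, 11, 8, 6, 5] (all sums mod 13).
  S_0 = Σ v_i r_i = 12·3 + 7·11 + 11·8 + 10·6 + 12·5 = 321 ≡ 9.
  S_1 = Σ v_i α_i r_i = 12·5·3 + 7·6·11 + 11·4·8 + 10·9·6 + 12·2·5 = 1654 ≡ 3.
  α_i^2 mod 13 = [12, 10, 3, 3, 4].
  S_2 = Σ v_i α_i^2 r_i = 12·12·3 + 7·10·11 + 11·3·8 + 10·3·6 + 12·4·5 = 1886 ≡ 1.
  S = (9, 3, 1) ≠ 0, so r is not a codeword (an error is present).
Step 3: locate the error. For a single error e at position i, S_ℓ = v_i·e·α_i^ℓ, so α_err = S_1/S_0.
  S_0^{−1} = 9^{−1} = 3 (mod 13), so α_err = 3·3 = 9 ≡ 9 = α_4. Error position i = 4.
  Consistency check: S_2/S_1 = 1·9 = 9 ≡ 9 = α_err ✓ (single-error assumption holds).
Step 4: error magnitude e = S_0/v_4 = S_0·∏_{j≠4}(α_4 − α_j) = 9·4 = 36 ≡ 10 (mod 13).
Step 5: correct position 4: c_4 = r_4 − e = 6 − 10 ≡ 9 (mod 13). Hence c = [3, 11, 8, 9, 5].
  Check: interpolating c through the α_i gives m(x) = 2 + 8·x (degree < 2) with m(α_i) = c_i for every i, so c is indeed a codeword.


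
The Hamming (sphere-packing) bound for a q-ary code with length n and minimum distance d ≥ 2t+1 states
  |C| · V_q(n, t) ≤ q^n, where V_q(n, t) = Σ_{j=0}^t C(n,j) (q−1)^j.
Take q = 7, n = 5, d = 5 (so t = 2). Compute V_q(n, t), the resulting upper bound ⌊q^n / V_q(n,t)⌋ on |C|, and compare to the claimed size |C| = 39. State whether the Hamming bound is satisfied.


V_q(n, t) = 391, q^n = 16807, Hamming bound = 42, |C| = 39 ≤ bound (satisfied).

Step 1: Compute V_q(n, t) = Σ_{j=0}^2 C(n, j) (q−1)^j.
  j = 0: C(5,0)·(6)^0 = 1·1 = 1.
  j = 1: C(5,1)·(6)^1 = 5·6 = 30.
  j = 2: C(5,2)·(6)^2 = 10·36 = 360.
  V_q(n, t) = 1 + 30 + 360 = 391.
Step 2: q^n = 7^5 = 16807.
Step 3: Hamming bound ⌊q^n / V_q(n,t)⌋ = ⌊16807/391⌋ = 42.
Step 4: Compare |C| = 39 to 42: satisfied.
The claimed |C| lies below the Hamming bound.


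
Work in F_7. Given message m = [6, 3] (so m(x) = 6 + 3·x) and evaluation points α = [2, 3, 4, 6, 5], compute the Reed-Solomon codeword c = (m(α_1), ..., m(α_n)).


c = [5, 1, 4, 3, 0]

Message polynomial: m(x) = 6 + 3·x (mod 7).
For each evaluation point α_i, compute m(α_i) mod 7:
  α_1 = 2: Horner steps 3 → 5, so m(2) = 5.
  α_2 = 3: Horner steps 3 → 1, so m(3) = 1.
  α_3 = 4: Horner steps 3 → 4, so m(4) = 4.
  α_4 = 6: Horner steps 3 → 3, so m(6) = 3.
  α_5 = 5: Horner steps 3 → 0, so m(5) = 0.
Codeword c = [5, 1, 4, 3, 0] ∈ F_7^5.


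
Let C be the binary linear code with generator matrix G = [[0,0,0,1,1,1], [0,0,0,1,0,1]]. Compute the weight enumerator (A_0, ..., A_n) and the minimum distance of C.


Weight distribution: A_0 = 1, A_1 = 1, A_2 = 1, A_3 = 1. Minimum distance d = 1.

Enumerate all 2^2 = 4 messages m ∈ F_2^2.
For each, compute codeword c = mG in F_2^6, then tally its weight.
  m = 00 → c = 000000, weight = 0.
  m = 10 → c = 000111, weight = 3.
  m = 01 → c = 000101, weight = 2.
  m = 11 → c = 000010, weight = 1.
Tally weights:
  weight 0: 1 codewords.
  weight 1: 1 codewords.
  weight 2: 1 codewords.
  weight 3: 1 codewords.
Minimum distance d = smallest w > 0 with A_w > 0 = 1.
Sanity: Σ A_w = 4 = 2^2 = 4 ✓.


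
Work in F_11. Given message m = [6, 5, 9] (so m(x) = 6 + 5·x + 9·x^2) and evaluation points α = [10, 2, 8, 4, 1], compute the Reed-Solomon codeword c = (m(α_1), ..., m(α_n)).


c = [10, 8, 6, 5, 9]

Message polynomial: m(x) = 6 + 5·x + 9·x^2 (mod 11).
For each evaluation point α_i, compute m(α_i) mod 11:
  α_1 = 10: Horner steps 9 → 7 → 10, so m(10) = 10.
  α_2 = 2: Horner steps 9 → 1 → 8, so m(2) = 8.
  α_3 = 8: Horner steps 9 → 0 → 6, so m(8) = 6.
  α_4 = 4: Horner steps 9 → 8 → 5, so m(4) = 5.
  α_5 = 1: Horner steps 9 → 3 → 9, so m(1) = 9.
Codeword c = [10, 8, 6, 5, 9] ∈ F_11^5.


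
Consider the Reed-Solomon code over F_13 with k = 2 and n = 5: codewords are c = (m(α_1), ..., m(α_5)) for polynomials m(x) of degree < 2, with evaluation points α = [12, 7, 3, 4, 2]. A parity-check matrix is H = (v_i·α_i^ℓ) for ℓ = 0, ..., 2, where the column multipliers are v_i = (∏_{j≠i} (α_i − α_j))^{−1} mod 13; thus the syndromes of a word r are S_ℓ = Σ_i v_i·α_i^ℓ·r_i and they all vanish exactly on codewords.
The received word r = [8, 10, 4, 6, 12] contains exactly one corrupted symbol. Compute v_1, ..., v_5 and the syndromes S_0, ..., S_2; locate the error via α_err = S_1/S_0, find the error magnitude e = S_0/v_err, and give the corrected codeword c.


S = (7, 8, 11), error at position 3, error magnitude e = 8, c = [8, 10, 9, 6, 12].

Step 1: column multipliers v_i = (∏_{j≠i}(α_i − α_j))^{−1} mod 13.
  i = 1 (α = 12): (12−7)(12−3)(12−4)(12−2) = 5·9·8·10 = 3600 ≡ 12, so v_1 = 12^{−1} = 12 (mod 13).
  i = 2 (α = 7): (7−12)(7−3)(7−4)(7−2) = (−5)·4·3·5 = −300 ≡ 12, so v_2 = 12^{−1} = 12 (mod 13).
  i = 3 (α = 3): (3−12)(3−7)(3−4)(3−2) = (−9)·(−4)·(−1)·1 = −36 ≡ 3, so v_3 = 3^{−1} = 9 (mod 13).
  i = 4 (α = 4): (4−12)(4−7)(4−3)(4−2) = (−8)·(−3)·1·2 = 48 ≡ 9, so v_4 = 9^{−1} = 3 (mod 13).
  i = 5 (α = 2): (2−12)(2−7)(2−3)(2−4) = (−10)·(−5)·(−1)·(−2) = 100 ≡ 9, so v_5 = 9^{−1} = 3 (mod 13).
  v = [12, 12, 9, 3, 3].
Step 2: syndromes of r = [8, 10, 4, 6, 12] (all sums mod 13).
  S_0 = Σ v_i r_i = 12·8 + 12·10 + 9·4 + 3·6 + 3·12 = 306 ≡ 7.
  S_1 = Σ v_i α_i r_i = 12·12·8 + 12·7·10 + 9·3·4 + 3·4·6 + 3·2·12 = 2244 ≡ 8.
  α_i^2 mod 13 = [1, 10, 9, 3, 4].
  S_2 = Σ v_i α_i^2 r_i = 12·1·8 + 12·10·10 + 9·9·4 + 3·3·6 + 3·4·12 = 1818 ≡ 11.
  S = (7, 8, 11) ≠ 0, so r is not a codeword (an error is present).
Step 3: locate the error. For a single error e at position i, S_ℓ = v_i·e·α_i^ℓ, so α_err = S_1/S_0.
  S_0^{−1} = 7^{−1} = 2 (mod 13), so α_err = 8·2 = 16 ≡ 3 = α_3. Error position i = 3.
  Consistency check: S_2/S_1 = 11·5 = 55 ≡ 3 = α_err ✓ (single-error assumption holds).
Step 4: error magnitude e = S_0/v_3 = S_0·∏_{j≠3}(α_3 − α_j) = 7·3 = 21 ≡ 8 (mod 13).
Step 5: correct position 3: c_3 = r_3 − e = 4 − 8 ≡ 9 (mod 13). Hence c = [8, 10, 9, 6, 12].
  Check: interpolating c through the α_i gives m(x) = 5 + 10·x (degree < 2) with m(α_i) = c_i for every i, so c is indeed a codeword.


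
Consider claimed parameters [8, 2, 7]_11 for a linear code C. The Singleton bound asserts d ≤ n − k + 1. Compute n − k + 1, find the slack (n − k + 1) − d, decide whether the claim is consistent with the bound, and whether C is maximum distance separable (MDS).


Singleton RHS = n − k + 1 = 7, slack = 0, bound satisfied, MDS.

Singleton bound: d ≤ n − k + 1.
Here n = 8, k = 2, so n − k + 1 = 7.
Given d = 7, check d ≤ 7: YES.
Slack = (n − k + 1) − d = 0.
The code is MDS (slack = 0).
Description: the claimed parameters are [8, 2, 7]_11; such a code would be MDS (meets Singleton bound).


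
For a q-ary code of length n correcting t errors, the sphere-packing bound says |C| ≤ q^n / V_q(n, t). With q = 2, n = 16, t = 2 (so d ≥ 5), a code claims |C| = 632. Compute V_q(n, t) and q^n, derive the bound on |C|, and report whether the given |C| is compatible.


V_q(n, t) = 137, q^n = 65536, Hamming bound = 478, |C| = 632 > bound (violated).

Step 1: Compute V_q(n, t) = Σ_{j=0}^2 C(n, j) (q−1)^j.
  j = 0: C(16,0)·(1)^0 = 1·1 = 1.
  j = 1: C(16,1)·(1)^1 = 16·1 = 16.
  j = 2: C(16,2)·(1)^2 = 120·1 = 120.
  V_q(n, t) = 1 + 16 + 120 = 137.
Step 2: q^n = 2^16 = 65536.
Step 3: Hamming bound ⌊q^n / V_q(n,t)⌋ = ⌊65536/137⌋ = 478.
Step 4: Compare |C| = 632 to 478: violated.
The claimed |C| lies above the Hamming bound, so no 2-ary code of length 16 with d ≥ 5 can have 632 codewords.


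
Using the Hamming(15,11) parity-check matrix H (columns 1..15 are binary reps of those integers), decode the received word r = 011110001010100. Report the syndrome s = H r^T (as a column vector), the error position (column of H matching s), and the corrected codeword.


s = (1, 1, 1, 1)^T, error position = 15, corrected codeword c = 011110001010101

Compute s = H r^T mod 2 one row at a time:
  s_1 = 0 + 1 + 0 + 1 + 0 + 1 + 0 + 0 = 3 ≡ 1 (mod 2).
  s_2 = 1 + 1 + 0 + 0 + 0 + 1 + 0 + 0 = 3 ≡ 1 (mod 2).
  s_3 = 1 + 1 + 0 + 0 + 0 + 1 + 0 + 0 = 3 ≡ 1 (mod 2).
  s_4 = 0 + 1 + 1 + 0 + 1 + 1 + 1 + 0 = 5 ≡ 1 (mod 2).
s = (1, 1, 1, 1)^T — this equals column 15 of H (binary 1111), so error is at position 15.
Correct: flip bit 15 of r = 011110001010100 to get c = 011110001010101.


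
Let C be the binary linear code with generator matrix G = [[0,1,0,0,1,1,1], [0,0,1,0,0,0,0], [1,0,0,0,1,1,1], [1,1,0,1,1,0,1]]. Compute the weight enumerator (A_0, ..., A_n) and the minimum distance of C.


Weight distribution: A_0 = 1, A_1 = 1, A_2 = 1, A_3 = 4, A_4 = 5, A_5 = 3, A_6 = 1. Minimum distance d = 1.

Enumerate all 2^4 = 16 messages m ∈ F_2^4.
For each, compute codeword c = mG in F_2^7, then tally its weight.
  m = 0000 → c = 0000000, weight = 0.
  m = 1000 → c = 0100111, weight = 4.
  m = 0100 → c = 0010000, weight = 1.
  m = 1100 → c = 0110111, weight = 5.
  m = 0010 → c = 1000111, weight = 4.
  m = 1010 → c = 1100000, weight = 2.
  m = 0110 → c = 1010111, weight = 5.
  m = 1110 → c = 1110000, weight = 3.
  m = 0001 → c = 1101101, weight = 5.
  m = 1001 → c = 1001010, weight = 3.
  m = 0101 → c = 1111101, weight = 6.
  m = 1101 → c = 1011010, weight = 4.
  m = 0011 → c = 0101010, weight = 3.
  m = 1011 → c = 0001101, weight = 3.
  m = 0111 → c = 0111010, weight = 4.
  m = 1111 → c = 0011101, weight = 4.
Tally weights:
  weight 0: 1 codewords.
  weight 1: 1 codewords.
  weight 2: 1 codewords.
  weight 3: 4 codewords.
  weight 4: 5 codewords.
  weight 5: 3 codewords.
  weight 6: 1 codewords.
Minimum distance d = smallest w > 0 with A_w > 0 = 1.
Sanity: Σ A_w = 16 = 2^4 = 16 ✓.


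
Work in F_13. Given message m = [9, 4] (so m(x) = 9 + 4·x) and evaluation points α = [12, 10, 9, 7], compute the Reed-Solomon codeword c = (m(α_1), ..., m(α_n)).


c = [5, 10, 6, 11]

Message polynomial: m(x) = 9 + 4·x (mod 13).
For each evaluation point α_i, compute m(α_i) mod 13:
  α_1 = 12: Horner steps 4 → 5, so m(12) = 5.
  α_2 = 10: Horner steps 4 → 10, so m(10) = 10.
  α_3 = 9: Horner steps 4 → 6, so m(9) = 6.
  α_4 = 7: Horner steps 4 → 11, so m(7) = 11.
Codeword c = [5, 10, 6, 11] ∈ F_13^4.


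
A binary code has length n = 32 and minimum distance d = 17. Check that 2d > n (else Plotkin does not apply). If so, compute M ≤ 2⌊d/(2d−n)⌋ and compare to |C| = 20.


Plotkin bound M ≤ 16; given |C| = 20 > bound (violated).

Check applicability: 2d = 34, n = 32.
2d − n = 2 > 0, so Plotkin applies.
Compute d/(2d−n) = 17/2 ≈ 8.5000.
⌊d/(2d−n)⌋ = 8.
Plotkin bound: M ≤ 2·8 = 16.
Given |C| = 20, check: VIOLATED.
This |C| is above the Plotkin bound, so no binary code with n = 32, d = 17 and 20 codewords exists.


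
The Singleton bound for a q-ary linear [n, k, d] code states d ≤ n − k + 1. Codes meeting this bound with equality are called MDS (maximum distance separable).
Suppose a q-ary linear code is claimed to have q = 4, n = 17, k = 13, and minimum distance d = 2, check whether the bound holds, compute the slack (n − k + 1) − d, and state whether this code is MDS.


Singleton RHS = n − k + 1 = 5, slack = 3, bound satisfied, not MDS.

Singleton bound: d ≤ n − k + 1.
Here n = 17, k = 13, so n − k + 1 = 5.
Given d = 2, check d ≤ 5: YES.
Slack = (n − k + 1) − d = 3.
The code is NOT MDS (slack = 3 > 0).
Description: the claimed parameters are [17, 13, 2]_4; such a code would be non-MDS.


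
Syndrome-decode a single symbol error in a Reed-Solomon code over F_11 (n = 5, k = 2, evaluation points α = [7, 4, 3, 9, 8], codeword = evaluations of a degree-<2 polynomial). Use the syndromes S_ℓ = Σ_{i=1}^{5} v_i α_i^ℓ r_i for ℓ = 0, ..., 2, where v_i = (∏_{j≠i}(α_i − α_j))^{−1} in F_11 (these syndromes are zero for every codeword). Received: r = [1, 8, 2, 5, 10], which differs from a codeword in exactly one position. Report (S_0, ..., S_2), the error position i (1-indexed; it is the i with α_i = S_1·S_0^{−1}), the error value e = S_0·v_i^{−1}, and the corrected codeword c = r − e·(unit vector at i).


S = (4, 6, 9), error at position 1, error magnitude e = 8, c = [4, 8, 2, 5, 10].

Step 1: column multipliers v_i = (∏_{j≠i}(α_i − α_j))^{−1} mod 11.
  i = 1 (α = 7): (7−4)(7−3)(7−9)(7−8) = 3·4·(−2)·(−1) = 24 ≡ 2, so v_1 = 2^{−1} = 6 (mod 11).
  i = 2 (α = 4): (4−7)(4−3)(4−9)(4−8) = (−3)·1·(−5)·(−4) = −60 ≡ 6, so v_2 = 6^{−1} = 2 (mod 11).
  i = 3 (α = 3): (3−7)(3−4)(3−9)(3−8) = (−4)·(−1)·(−6)·(−5) = 120 ≡ 10, so v_3 = 10^{−1} = 10 (mod 11).
  i = 4 (α = 9): (9−7)(9−4)(9−3)(9−8) = 2·5·6·1 = 60 ≡ 5, so v_4 = 5^{−1} = 9 (mod 11).
  i = 5 (α = 8): (8−7)(8−4)(8−3)(8−9) = 1·4·5·(−1) = −20 ≡ 2, so v_5 = 2^{−1} = 6 (mod 11).
  v = [6, 2, 10, 9, 6].
Step 2: syndromes of r = [1, 8, 2, 5, 10] (all sums mod 11).
  S_0 = Σ v_i r_i = 6·1 + 2·8 + 10·2 + 9·5 + 6·10 = 147 ≡ 4.
  S_1 = Σ v_i α_i r_i = 6·7·1 + 2·4·8 + 10·3·2 + 9·9·5 + 6·8·10 = 1051 ≡ 6.
  α_i^2 mod 11 = [5, 5, 9, 4, 9].
  S_2 = Σ v_i α_i^2 r_i = 6·5·1 + 2·5·8 + 10·9·2 + 9·4·5 + 6·9·10 = 1010 ≡ 9.
  S = (4, 6, 9) ≠ 0, so r is not a codeword (an error is present).
Step 3: locate the error. For a single error e at position i, S_ℓ = v_i·e·α_i^ℓ, so α_err = S_1/S_0.
  S_0^{−1} = 4^{−1} = 3 (mod 11), so α_err = 6·3 = 18 ≡ 7 = α_1. Error position i = 1.
  Consistency check: S_2/S_1 = 9·2 = 18 ≡ 7 = α_err ✓ (single-error assumption holds).
Step 4: error magnitude e = S_0/v_1 = S_0·∏_{j≠1}(α_1 − α_j) = 4·2 = 8 ≡ 8 (mod 11).
Step 5: correct position 1: c_1 = r_1 − e = 1 − 8 ≡ 4 (mod 11). Hence c = [4, 8, 2, 5, 10].
  Check: interpolating c through the α_i gives m(x) = 6 + 6·x (degree < 2) with m(α_i) = c_i for every i, so c is indeed a codeword.


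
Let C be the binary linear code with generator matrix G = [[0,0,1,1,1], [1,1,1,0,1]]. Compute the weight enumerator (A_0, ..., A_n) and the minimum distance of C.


Weight distribution: A_0 = 1, A_3 = 2, A_4 = 1. Minimum distance d = 3.

Enumerate all 2^2 = 4 messages m ∈ F_2^2.
For each, compute codeword c = mG in F_2^5, then tally its weight.
  m = 00 → c = 00000, weight = 0.
  m = 10 → c = 00111, weight = 3.
  m = 01 → c = 11101, weight = 4.
  m = 11 → c = 11010, weight = 3.
Tally weights:
  weight 0: 1 codewords.
  weight 3: 2 codewords.
  weight 4: 1 codewords.
Minimum distance d = smallest w > 0 with A_w > 0 = 3.
Sanity: Σ A_w = 4 = 2^2 = 4 ✓.


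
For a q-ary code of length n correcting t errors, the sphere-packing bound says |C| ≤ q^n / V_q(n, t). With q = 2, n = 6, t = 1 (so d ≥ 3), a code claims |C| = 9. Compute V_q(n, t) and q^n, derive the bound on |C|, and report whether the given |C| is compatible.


V_q(n, t) = 7, q^n = 64, Hamming bound = 9, |C| = 9 ≤ bound (satisfied).

Step 1: Compute V_q(n, t) = Σ_{j=0}^1 C(n, j) (q−1)^j.
  j = 0: C(6,0)·(1)^0 = 1·1 = 1.
  j = 1: C(6,1)·(1)^1 = 6·1 = 6.
  V_q(n, t) = 1 + 6 = 7.
Step 2: q^n = 2^6 = 64.
Step 3: Hamming bound ⌊q^n / V_q(n,t)⌋ = ⌊64/7⌋ = 9.
Step 4: Compare |C| = 9 to 9: satisfied.
The claimed |C| lies at the Hamming bound (tight).


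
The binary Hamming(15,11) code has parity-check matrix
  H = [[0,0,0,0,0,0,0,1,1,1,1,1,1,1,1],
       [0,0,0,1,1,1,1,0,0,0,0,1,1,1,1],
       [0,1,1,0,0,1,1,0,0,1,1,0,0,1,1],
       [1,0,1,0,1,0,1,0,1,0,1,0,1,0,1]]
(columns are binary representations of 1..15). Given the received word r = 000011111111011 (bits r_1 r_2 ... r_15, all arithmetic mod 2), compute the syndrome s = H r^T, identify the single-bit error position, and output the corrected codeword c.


s = (1, 0, 0, 1)^T, error position = 9, corrected codeword c = 000011110111011

Compute s = H r^T mod 2 one row at a time:
  s_1 = 1 + 1 + 1 + 1 + 1 + 0 + 1 + 1 = 7 ≡ 1 (mod 2).
  s_2 = 0 + 1 + 1 + 1 + 1 + 0 + 1 + 1 = 6 ≡ 0 (mod 2).
  s_3 = 0 + 0 + 1 + 1 + 1 + 1 + 1 + 1 = 6 ≡ 0 (mod 2).
  s_4 = 0 + 0 + 1 + 1 + 1 + 1 + 0 + 1 = 5 ≡ 1 (mod 2).
s = (1, 0, 0, 1)^T — this equals column 9 of H (binary 1001), so error is at position 9.
Correct: flip bit 9 of r = 000011111111011 to get c = 000011110111011.


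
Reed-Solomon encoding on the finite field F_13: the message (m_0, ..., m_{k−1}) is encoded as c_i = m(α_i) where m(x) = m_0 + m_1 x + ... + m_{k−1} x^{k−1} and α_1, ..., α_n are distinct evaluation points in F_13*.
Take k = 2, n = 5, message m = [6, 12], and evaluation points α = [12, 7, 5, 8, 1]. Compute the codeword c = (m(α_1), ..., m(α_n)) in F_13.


c = [7, 12, 1, 11, 5]

Message polynomial: m(x) = 6 + 12·x (mod 13).
For each evaluation point α_i, compute m(α_i) mod 13:
  α_1 = 12: Horner steps 12 → 7, so m(12) = 7.
  α_2 = 7: Horner steps 12 → 12, so m(7) = 12.
  α_3 = 5: Horner steps 12 → 1, so m(5) = 1.
  α_4 = 8: Horner steps 12 → 11, so m(8) = 11.
  α_5 = 1: Horner steps 12 → 5, so m(1) = 5.
Codeword c = [7, 12, 1, 11, 5] ∈ F_13^5.


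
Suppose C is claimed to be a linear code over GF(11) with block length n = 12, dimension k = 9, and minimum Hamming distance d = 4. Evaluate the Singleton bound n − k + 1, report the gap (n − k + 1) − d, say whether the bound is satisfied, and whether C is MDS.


Singleton RHS = n − k + 1 = 4, slack = 0, bound satisfied, MDS.

Singleton bound: d ≤ n − k + 1.
Here n = 12, k = 9, so n − k + 1 = 4.
Given d = 4, check d ≤ 4: YES.
Slack = (n − k + 1) − d = 0.
The code is MDS (slack = 0).
Description: the claimed parameters are [12, 9, 4]_11; such a code would be MDS (meets Singleton bound).


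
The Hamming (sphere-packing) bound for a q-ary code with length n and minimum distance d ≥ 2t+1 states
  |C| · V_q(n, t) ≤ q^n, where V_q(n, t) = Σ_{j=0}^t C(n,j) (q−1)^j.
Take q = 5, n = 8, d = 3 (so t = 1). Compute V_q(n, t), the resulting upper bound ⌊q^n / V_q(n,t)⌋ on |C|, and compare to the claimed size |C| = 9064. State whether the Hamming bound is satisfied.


V_q(n, t) = 33, q^n = 390625, Hamming bound = 11837, |C| = 9064 ≤ bound (satisfied).

Step 1: Compute V_q(n, t) = Σ_{j=0}^1 C(n, j) (q−1)^j.
  j = 0: C(8,0)·(4)^0 = 1·1 = 1.
  j = 1: C(8,1)·(4)^1 = 8·4 = 32.
  V_q(n, t) = 1 + 32 = 33.
Step 2: q^n = 5^8 = 390625.
Step 3: Hamming bound ⌊q^n / V_q(n,t)⌋ = ⌊390625/33⌋ = 11837.
Step 4: Compare |C| = 9064 to 11837: satisfied.
The claimed |C| lies below the Hamming bound.


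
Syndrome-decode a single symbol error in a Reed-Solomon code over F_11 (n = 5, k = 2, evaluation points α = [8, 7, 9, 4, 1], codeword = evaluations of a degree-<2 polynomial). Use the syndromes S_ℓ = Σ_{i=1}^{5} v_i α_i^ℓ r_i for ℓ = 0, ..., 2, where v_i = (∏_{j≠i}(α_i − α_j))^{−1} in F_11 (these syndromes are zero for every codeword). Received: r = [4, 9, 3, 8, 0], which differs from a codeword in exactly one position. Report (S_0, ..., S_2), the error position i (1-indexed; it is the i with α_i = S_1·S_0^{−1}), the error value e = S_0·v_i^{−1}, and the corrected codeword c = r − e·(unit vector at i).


S = (5, 2, 3), error at position 2, error magnitude e = 4, c = [4, 5, 3, 8, 0].

Step 1: column multipliers v_i = (∏_{j≠i}(α_i − α_j))^{−1} mod 11.
  i = 1 (α = 8): (8−7)(8−9)(8−4)(8−1) = 1·(−1)·4·7 = −28 ≡ 5, so v_1 = 5^{−1} = 9 (mod 11).
  i = 2 (α = 7): (7−8)(7−9)(7−4)(7−1) = (−1)·(−2)·3·6 = 36 ≡ 3, so v_2 = 3^{−1} = 4 (mod 11).
  i = 3 (α = 9): (9−8)(9−7)(9−4)(9−1) = 1·2·5·8 = 80 ≡ 3, so v_3 = 3^{−1} = 4 (mod 11).
  i = 4 (α = 4): (4−8)(4−7)(4−9)(4−1) = (−4)·(−3)·(−5)·3 = −180 ≡ 7, so v_4 = 7^{−1} = 8 (mod 11).
  i = 5 (α = 1): (1−8)(1−7)(1−9)(1−4) = (−7)·(−6)·(−8)·(−3) = 1008 ≡ 7, so v_5 = 7^{−1} = 8 (mod 11).
  v = [9, 4, 4, 8, 8].
Step 2: syndromes of r = [4, 9, 3, 8, 0] (all sums mod 11).
  S_0 = Σ v_i r_i = 9·4 + 4·9 + 4·3 + 8·8 + 8·0 = 148 ≡ 5.
  S_1 = Σ v_i α_i r_i = 9·8·4 + 4·7·9 + 4·9·3 + 8·4·8 + 8·1·0 = 904 ≡ 2.
  α_i^2 mod 11 = [9, 5, 4, 5, 1].
  S_2 = Σ v_i α_i^2 r_i = 9·9·4 + 4·5·9 + 4·4·3 + 8·5·8 + 8·1·0 = 872 ≡ 3.
  S = (5, 2, 3) ≠ 0, so r is not a codeword (an error is present).
Step 3: locate the error. For a single error e at position i, S_ℓ = v_i·e·α_i^ℓ, so α_err = S_1/S_0.
  S_0^{−1} = 5^{−1} = 9 (mod 11), so α_err = 2·9 = 18 ≡ 7 = α_2. Error position i = 2.
  Consistency check: S_2/S_1 = 3·6 = 18 ≡ 7 = α_err ✓ (single-error assumption holds).
Step 4: error magnitude e = S_0/v_2 = S_0·∏_{j≠2}(α_2 − α_j) = 5·3 = 15 ≡ 4 (mod 11).
Step 5: correct position 2: c_2 = r_2 − e = 9 − 4 ≡ 5 (mod 11). Hence c = [4, 5, 3, 8, 0].
  Check: interpolating c through the α_i gives m(x) = 1 + 10·x (degree < 2) with m(α_i) = c_i for every i, so c is indeed a codeword.


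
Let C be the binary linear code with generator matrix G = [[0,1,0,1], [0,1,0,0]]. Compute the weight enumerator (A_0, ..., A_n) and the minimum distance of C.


Weight distribution: A_0 = 1, A_1 = 2, A_2 = 1. Minimum distance d = 1.

Enumerate all 2^2 = 4 messages m ∈ F_2^2.
For each, compute codeword c = mG in F_2^4, then tally its weight.
  m = 00 → c = 0000, weight = 0.
  m = 10 → c = 0101, weight = 2.
  m = 01 → c = 0100, weight = 1.
  m = 11 → c = 0001, weight = 1.
Tally weights:
  weight 0: 1 codewords.
  weight 1: 2 codewords.
  weight 2: 1 codewords.
Minimum distance d = smallest w > 0 with A_w > 0 = 1.
Sanity: Σ A_w = 4 = 2^2 = 4 ✓.


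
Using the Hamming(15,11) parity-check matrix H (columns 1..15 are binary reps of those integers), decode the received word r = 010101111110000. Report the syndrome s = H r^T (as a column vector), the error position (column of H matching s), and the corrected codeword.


s = (0, 1, 1, 1)^T, error position = 7, corrected codeword c = 010101011110000

Compute s = H r^T mod 2 one row at a time:
  s_1 = 1 + 1 + 1 + 1 + 0 + 0 + 0 + 0 = 4 ≡ 0 (mod 2).
  s_2 = 1 + 0 + 1 + 1 + 0 + 0 + 0 + 0 = 3 ≡ 1 (mod 2).
  s_3 = 1 + 0 + 1 + 1 + 1 + 1 + 0 + 0 = 5 ≡ 1 (mod 2).
  s_4 = 0 + 0 + 0 + 1 + 1 + 1 + 0 + 0 = 3 ≡ 1 (mod 2).
s = (0, 1, 1, 1)^T — this equals column 7 of H (binary 0111), so error is at position 7.
Correct: flip bit 7 of r = 010101111110000 to get c = 010101011110000.
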